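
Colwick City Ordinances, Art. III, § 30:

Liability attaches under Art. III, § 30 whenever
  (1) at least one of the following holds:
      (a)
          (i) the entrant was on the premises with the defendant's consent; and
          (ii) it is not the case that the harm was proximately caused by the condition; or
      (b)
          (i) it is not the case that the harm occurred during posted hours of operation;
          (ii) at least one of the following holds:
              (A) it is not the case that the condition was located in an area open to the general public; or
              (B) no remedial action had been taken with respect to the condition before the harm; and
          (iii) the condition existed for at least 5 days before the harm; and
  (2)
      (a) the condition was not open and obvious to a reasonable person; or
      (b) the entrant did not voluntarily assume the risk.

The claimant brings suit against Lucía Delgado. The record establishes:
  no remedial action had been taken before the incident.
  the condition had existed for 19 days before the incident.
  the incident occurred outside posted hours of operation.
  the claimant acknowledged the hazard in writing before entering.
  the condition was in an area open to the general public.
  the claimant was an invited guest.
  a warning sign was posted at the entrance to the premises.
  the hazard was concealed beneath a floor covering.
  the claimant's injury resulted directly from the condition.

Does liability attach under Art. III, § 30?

(i) consent to enter — holds.
(ii) not (proximate cause) — fails.
(a) = T AND F = false.
(i) not (during posted hours) — holds.
(A) not (public area) — not satisfied.
(B) no remedial action — satisfied.
So (ii) is satisfied (F OR T).
(iii) condition ≥5 days old — met.
(b) = T AND T AND T = true.
(1) = F OR T = true.
(a) not open/obvious — holds.
(b) no assumed risk — not satisfied.
So (2) is satisfied (T OR F).
Overall = T AND T = true.

Yes — liable.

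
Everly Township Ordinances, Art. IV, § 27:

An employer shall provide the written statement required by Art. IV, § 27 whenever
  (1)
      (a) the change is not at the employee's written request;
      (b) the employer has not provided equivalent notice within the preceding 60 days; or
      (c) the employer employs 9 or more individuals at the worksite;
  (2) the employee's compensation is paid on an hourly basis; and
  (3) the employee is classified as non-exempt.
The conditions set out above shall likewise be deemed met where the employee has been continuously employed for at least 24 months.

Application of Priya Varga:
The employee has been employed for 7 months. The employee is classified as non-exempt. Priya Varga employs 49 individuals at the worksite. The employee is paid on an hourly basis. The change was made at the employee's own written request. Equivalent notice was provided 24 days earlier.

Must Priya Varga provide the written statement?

Yes — required.

(a) not employee-requested — fails.
(b) no recent notice — not met.
(c) ≥ 9 at site — satisfied.
(1): F OR F OR T → true.
(2) hourly-paid — holds.
(3) non-exempt — met.
Overall: T AND T AND T → true.
Exception (tenure ≥ 24 mo.) — not satisfied.
Result: main true OR exception false → true.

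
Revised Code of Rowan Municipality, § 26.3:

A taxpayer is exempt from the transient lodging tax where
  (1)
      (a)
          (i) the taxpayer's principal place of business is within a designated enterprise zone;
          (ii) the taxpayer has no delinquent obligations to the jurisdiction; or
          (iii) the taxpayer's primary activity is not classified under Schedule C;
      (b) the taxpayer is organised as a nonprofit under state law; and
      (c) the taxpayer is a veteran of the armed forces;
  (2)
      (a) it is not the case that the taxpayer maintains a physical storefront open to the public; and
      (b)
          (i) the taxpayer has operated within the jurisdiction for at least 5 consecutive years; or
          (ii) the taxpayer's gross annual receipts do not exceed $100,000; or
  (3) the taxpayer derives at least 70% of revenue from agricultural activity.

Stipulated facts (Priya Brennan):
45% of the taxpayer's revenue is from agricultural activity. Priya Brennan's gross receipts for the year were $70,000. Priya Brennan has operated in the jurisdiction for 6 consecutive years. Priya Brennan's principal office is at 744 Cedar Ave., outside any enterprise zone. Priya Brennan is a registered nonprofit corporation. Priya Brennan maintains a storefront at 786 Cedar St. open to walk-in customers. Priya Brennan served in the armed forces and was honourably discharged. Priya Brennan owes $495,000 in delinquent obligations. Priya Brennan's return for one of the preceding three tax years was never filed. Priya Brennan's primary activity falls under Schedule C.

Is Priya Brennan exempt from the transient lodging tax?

No — not exempt.

(i) in enterprise zone — not met.
(ii) no delinquency — fails.
(iii) not (Schedule C activity) — fails.
So (a) is not satisfied (F OR F OR F).
(b) nonprofit — satisfied.
(c) veteran — holds.
So (1) is not satisfied (F AND T AND T).
(a) not (has storefront) — not satisfied.
(i) ≥ 5 yrs in jurisdiction — satisfied.
(ii) receipts ≤ $100,000 — met.
(b) = T OR T = true.
(2) = F AND T = false.
(3) ≥70% agricultural — fails.
Overall: F OR F OR F → false.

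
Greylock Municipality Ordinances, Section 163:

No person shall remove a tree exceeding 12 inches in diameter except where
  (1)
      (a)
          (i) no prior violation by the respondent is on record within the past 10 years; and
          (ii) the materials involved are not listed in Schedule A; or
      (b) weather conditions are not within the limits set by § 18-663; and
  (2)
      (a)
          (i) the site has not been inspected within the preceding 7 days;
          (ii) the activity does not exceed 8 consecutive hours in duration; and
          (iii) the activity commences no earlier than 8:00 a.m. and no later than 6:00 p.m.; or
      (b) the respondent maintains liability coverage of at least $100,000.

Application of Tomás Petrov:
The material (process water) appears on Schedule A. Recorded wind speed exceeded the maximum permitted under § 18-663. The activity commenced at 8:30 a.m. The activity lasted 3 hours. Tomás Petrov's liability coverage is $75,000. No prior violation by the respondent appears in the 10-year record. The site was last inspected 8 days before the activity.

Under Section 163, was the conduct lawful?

(i) no prior violation — satisfied.
(ii) not (Schedule A material) — not satisfied.
So (a) is not satisfied (T AND F).
(b) not (weather ok) — met.
(1): F OR T → true.
(i) not (site inspected) — holds.
(ii) ≤ 8 hrs duration — satisfied.
(iii) start within hours — satisfied.
(a) = T AND T AND T = true.
(b) coverage ≥ $100,000 — not satisfied.
(2) = T OR F = true.
So Overall is satisfied (T AND T).

Yes — lawful.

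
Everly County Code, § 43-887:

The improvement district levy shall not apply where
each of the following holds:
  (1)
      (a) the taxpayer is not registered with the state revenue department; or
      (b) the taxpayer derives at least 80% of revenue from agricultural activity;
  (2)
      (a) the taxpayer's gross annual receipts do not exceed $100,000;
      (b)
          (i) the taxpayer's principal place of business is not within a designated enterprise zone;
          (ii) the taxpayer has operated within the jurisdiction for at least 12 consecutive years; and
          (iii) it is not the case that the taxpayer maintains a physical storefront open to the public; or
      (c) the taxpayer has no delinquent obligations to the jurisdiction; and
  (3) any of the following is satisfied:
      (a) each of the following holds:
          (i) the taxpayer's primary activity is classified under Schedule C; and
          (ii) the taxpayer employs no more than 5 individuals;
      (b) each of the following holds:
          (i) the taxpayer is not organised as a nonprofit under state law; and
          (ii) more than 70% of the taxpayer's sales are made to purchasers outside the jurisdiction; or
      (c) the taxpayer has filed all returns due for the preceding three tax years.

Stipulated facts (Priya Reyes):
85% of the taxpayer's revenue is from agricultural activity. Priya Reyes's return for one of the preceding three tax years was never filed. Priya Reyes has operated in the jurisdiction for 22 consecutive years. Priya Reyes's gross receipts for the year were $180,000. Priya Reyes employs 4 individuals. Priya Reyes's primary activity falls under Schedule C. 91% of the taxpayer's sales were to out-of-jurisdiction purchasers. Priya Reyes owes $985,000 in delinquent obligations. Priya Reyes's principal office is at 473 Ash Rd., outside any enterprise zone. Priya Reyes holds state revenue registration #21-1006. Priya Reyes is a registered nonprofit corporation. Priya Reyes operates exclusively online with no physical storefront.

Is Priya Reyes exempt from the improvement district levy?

(a) not (state-registered) — fails.
(b) ≥80% agricultural — satisfied.
(1): F OR T → true.
(a) receipts ≤ $100,000 — not satisfied.
(i) not (in enterprise zone) — met.
(ii) ≥ 12 yrs in jurisdiction — holds.
(iii) not (has storefront) — satisfied.
So (b) is satisfied (T AND T AND T).
(c) no delinquency — not met.
(2): F OR T OR F → true.
(i) Schedule C activity — satisfied.
(ii) ≤ 5 employees — holds.
So (a) is satisfied (T AND T).
(i) not (nonprofit) — not satisfied.
(ii) >70% out-of-jur. sales — satisfied.
(b): F AND T → false.
(c) returns current — fails.
So (3) is satisfied (T OR F OR F).
Overall: T AND T AND T → true.

Yes — exempt.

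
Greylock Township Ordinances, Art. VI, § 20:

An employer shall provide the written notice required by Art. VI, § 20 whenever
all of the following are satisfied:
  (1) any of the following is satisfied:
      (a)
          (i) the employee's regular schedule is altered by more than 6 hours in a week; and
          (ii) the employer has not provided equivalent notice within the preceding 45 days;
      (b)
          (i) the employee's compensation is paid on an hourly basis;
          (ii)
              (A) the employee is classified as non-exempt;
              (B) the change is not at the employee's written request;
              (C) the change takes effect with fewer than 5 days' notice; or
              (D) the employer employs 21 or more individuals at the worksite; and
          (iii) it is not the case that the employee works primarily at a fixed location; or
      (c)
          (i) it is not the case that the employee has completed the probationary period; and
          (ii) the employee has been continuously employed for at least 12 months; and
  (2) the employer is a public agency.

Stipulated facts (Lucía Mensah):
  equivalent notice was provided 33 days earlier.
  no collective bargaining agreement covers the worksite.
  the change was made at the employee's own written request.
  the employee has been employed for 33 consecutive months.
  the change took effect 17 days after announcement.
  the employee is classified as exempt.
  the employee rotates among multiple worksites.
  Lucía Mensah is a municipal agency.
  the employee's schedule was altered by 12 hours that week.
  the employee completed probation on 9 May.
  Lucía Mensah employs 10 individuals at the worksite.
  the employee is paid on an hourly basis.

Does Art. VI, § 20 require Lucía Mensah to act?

(i) schedule shift > 6h — met.
(ii) no recent notice — not met.
(a): T AND F → false.
(i) hourly-paid — met.
(A) non-exempt — not met.
(B) not employee-requested — not met.
(C) < 5 days' notice — not satisfied.
(D) ≥ 21 at site — not satisfied.
So (ii) is not satisfied (F OR F OR F OR F).
(iii) not (fixed location) — satisfied.
(b) = T AND F AND T = false.
(i) not (past probation) — not met.
(ii) tenure ≥ 12 mo. — met.
(c) = F AND T = false.
(1) = F OR F OR F = false.
(2) public agency — holds.
Overall: F AND T → false.

No — not required.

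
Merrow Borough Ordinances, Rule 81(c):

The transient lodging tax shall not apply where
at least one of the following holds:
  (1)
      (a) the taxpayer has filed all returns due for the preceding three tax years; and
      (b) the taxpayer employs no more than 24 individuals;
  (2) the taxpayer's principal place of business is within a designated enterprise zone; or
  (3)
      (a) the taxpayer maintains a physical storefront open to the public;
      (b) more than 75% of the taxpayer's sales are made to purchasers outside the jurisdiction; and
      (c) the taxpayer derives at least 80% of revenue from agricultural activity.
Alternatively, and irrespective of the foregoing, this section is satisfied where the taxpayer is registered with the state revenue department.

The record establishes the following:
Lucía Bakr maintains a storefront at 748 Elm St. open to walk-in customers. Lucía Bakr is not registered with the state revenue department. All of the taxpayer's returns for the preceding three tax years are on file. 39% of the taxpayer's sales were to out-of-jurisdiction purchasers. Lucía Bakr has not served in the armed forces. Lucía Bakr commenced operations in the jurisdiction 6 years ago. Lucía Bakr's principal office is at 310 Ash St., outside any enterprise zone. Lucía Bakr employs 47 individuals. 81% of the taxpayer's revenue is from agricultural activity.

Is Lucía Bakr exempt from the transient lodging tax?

No — not exempt.

(a) returns current — satisfied.
(b) ≤ 24 employees — not satisfied.
(1): T AND F → false.
(2) in enterprise zone — not met.
(a) has storefront — met.
(b) >75% out-of-jur. sales — fails.
(c) ≥80% agricultural — holds.
So (3) is not satisfied (T AND F AND T).
Overall: F OR F OR F → false.
Exception (state-registered) — not satisfied.
Result: main false OR exception false → false.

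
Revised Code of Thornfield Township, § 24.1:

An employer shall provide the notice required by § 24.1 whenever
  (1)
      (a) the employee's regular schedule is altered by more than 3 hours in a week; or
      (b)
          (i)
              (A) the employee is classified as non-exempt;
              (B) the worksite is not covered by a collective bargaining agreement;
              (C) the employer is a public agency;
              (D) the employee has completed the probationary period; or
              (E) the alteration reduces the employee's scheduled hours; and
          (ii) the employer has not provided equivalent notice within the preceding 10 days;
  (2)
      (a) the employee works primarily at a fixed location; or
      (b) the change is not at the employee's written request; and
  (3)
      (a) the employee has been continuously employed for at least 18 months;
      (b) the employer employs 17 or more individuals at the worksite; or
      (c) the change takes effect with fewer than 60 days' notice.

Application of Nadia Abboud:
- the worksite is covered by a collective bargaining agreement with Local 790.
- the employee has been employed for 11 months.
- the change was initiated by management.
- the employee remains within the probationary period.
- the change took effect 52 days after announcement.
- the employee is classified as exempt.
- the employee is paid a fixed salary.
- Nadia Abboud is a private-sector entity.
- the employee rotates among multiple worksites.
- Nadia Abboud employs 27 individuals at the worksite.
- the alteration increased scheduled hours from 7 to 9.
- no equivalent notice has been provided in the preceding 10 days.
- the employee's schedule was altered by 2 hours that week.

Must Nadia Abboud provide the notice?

No — not required.

(a) schedule shift > 3h — fails.
(A) non-exempt — fails.
(B) no CBA — not satisfied.
(C) public agency — not satisfied.
(D) past probation — fails.
(E) hours reduced — not satisfied.
(i): F OR F OR F OR F OR F → false.
(ii) no recent notice — satisfied.
(b) = F AND T = false.
(1) = F OR F = false.
(a) fixed location — not met.
(b) not employee-requested — met.
(2): F OR T → true.
(a) tenure ≥ 18 mo. — fails.
(b) ≥ 17 at site — satisfied.
(c) < 60 days' notice — holds.
(3): F OR T OR T → true.
Overall: F AND T AND T → false.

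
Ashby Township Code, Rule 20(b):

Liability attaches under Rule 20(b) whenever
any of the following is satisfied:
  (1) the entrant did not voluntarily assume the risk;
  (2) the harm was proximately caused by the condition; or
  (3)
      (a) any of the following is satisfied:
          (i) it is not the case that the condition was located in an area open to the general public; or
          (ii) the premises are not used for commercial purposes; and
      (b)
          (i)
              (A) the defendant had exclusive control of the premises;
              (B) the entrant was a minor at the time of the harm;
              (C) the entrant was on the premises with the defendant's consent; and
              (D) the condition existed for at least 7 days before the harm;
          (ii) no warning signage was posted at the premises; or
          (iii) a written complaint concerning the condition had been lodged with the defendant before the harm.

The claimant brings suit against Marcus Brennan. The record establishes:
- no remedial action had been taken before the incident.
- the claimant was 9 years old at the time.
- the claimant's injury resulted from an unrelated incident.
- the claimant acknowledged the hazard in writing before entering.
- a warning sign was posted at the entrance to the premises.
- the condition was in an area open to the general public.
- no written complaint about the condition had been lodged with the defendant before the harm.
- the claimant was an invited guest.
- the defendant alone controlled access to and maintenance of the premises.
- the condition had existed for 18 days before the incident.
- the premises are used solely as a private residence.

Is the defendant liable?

Yes — liable.

(1) no assumed risk — not satisfied.
(2) proximate cause — not satisfied.
(i) not (public area) — fails.
(ii) not (commercial use) — holds.
So (a) is satisfied (F OR T).
(A) exclusive control — met.
(B) entrant a minor — met.
(C) consent to enter — met.
(D) condition ≥7 days old — met.
So (i) is satisfied (T AND T AND T AND T).
(ii) no signage posted — not met.
(iii) complaint lodged — fails.
So (b) is satisfied (T OR F OR F).
(3): T AND T → true.
Overall: F OR F OR T → true.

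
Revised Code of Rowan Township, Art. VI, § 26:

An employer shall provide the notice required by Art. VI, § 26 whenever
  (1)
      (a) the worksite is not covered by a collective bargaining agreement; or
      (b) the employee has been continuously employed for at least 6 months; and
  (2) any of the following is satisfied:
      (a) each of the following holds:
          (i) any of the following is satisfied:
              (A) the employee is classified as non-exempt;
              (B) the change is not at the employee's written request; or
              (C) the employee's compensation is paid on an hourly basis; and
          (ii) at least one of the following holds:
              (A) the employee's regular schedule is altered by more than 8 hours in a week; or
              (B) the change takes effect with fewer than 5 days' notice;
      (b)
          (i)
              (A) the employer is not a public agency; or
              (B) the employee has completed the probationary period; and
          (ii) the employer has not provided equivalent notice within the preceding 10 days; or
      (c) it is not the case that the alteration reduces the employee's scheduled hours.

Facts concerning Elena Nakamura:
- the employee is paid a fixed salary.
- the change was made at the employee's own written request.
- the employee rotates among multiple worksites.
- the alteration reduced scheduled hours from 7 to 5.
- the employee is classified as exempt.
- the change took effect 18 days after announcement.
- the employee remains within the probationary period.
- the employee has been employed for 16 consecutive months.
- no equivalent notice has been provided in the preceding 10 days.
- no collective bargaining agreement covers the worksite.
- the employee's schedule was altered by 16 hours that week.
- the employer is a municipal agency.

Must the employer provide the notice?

No — not required.

(a) no CBA — holds.
(b) tenure ≥ 6 mo. — met.
(1) = T OR T = true.
(A) non-exempt — not satisfied.
(B) not employee-requested — fails.
(C) hourly-paid — not satisfied.
So (i) is not satisfied (F OR F OR F).
(A) schedule shift > 8h — holds.
(B) < 5 days' notice — not satisfied.
(ii) = T OR F = true.
So (a) is not satisfied (F AND T).
(A) not (public agency) — fails.
(B) past probation — not satisfied.
(i): F OR F → false.
(ii) no recent notice — met.
(b) = F AND T = false.
(c) not (hours reduced) — fails.
(2) = F OR F OR F = false.
So Overall is not satisfied (T AND F).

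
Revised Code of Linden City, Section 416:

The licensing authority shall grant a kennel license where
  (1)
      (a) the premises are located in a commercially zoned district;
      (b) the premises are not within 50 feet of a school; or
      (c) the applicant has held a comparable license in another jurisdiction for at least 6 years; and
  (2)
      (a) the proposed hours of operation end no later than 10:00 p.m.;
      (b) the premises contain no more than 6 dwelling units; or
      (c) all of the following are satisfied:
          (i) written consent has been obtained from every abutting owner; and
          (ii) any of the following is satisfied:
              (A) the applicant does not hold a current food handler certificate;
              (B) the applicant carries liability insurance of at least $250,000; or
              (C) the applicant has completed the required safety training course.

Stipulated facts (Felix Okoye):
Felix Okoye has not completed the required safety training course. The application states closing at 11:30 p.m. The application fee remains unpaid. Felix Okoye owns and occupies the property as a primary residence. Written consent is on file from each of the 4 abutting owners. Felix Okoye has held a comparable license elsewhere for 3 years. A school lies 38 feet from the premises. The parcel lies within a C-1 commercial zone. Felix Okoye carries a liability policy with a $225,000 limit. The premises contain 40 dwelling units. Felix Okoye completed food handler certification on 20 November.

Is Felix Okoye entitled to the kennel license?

No — denied.

(a) commercially zoned — satisfied.
(b) ≥50 ft from school — not satisfied.
(c) prior license ≥ 6 yr — fails.
(1): T OR F OR F → true.
(a) closes by 10 p.m. — not met.
(b) ≤ 6 units — not met.
(i) all abutters consent — satisfied.
(A) not (food handler cert.) — not met.
(B) insurance ≥ $250,000 — fails.
(C) safety training — not met.
So (ii) is not satisfied (F OR F OR F).
(c) = T AND F = false.
(2): F OR F OR F → false.
Overall: T AND F → false.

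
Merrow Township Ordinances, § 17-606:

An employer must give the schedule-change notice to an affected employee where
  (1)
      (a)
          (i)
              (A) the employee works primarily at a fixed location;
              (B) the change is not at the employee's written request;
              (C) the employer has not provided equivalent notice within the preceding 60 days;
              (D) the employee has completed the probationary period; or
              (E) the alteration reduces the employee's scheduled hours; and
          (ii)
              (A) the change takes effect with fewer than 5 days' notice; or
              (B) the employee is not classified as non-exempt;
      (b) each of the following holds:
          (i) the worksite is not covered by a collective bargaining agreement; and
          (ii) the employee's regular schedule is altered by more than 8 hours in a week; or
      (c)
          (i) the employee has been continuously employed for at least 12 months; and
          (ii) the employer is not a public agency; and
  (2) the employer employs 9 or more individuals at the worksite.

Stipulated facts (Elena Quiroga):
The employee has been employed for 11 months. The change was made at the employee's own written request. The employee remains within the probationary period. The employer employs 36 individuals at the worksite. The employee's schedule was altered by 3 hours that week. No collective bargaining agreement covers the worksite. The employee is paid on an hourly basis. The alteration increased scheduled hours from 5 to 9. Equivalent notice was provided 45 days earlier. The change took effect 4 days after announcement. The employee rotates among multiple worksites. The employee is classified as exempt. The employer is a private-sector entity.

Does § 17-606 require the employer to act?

(A) fixed location — not met.
(B) not employee-requested — not met.
(C) no recent notice — not met.
(D) past probation — not satisfied.
(E) hours reduced — not met.
So (i) is not satisfied (F OR F OR F OR F OR F).
(A) < 5 days' notice — met.
(B) not (non-exempt) — met.
(ii): T OR T → true.
So (a) is not satisfied (F AND T).
(i) no CBA — satisfied.
(ii) schedule shift > 8h — fails.
(b): T AND F → false.
(i) tenure ≥ 12 mo. — not met.
(ii) not (public agency) — holds.
So (c) is not satisfied (F AND T).
So (1) is not satisfied (F OR F OR F).
(2) ≥ 9 at site — met.
Overall = F AND T = false.

No — not required.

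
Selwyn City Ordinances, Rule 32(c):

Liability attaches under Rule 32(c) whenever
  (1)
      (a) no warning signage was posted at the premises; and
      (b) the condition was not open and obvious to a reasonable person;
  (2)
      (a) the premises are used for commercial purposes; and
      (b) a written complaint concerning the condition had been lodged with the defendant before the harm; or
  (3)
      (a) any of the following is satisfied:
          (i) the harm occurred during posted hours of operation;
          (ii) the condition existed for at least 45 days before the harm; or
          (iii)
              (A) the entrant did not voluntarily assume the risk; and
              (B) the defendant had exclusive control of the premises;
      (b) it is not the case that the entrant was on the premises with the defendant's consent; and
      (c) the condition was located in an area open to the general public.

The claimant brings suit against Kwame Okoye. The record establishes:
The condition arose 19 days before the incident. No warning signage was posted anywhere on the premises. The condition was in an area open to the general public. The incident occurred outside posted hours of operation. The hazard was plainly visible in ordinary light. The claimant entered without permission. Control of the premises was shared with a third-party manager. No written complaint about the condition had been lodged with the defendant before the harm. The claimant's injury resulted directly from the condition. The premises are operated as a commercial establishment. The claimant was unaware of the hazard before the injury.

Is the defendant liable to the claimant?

No — not liable.

(a) no signage posted — holds.
(b) not open/obvious — not satisfied.
So (1) is not satisfied (T AND F).
(a) commercial use — satisfied.
(b) complaint lodged — not met.
(2) = T AND F = false.
(i) during posted hours — not satisfied.
(ii) condition ≥45 days old — not met.
(A) no assumed risk — met.
(B) exclusive control — not met.
(iii): T AND F → false.
(a): F OR F OR F → false.
(b) not (consent to enter) — holds.
(c) public area — satisfied.
(3): F AND T AND T → false.
Overall: F OR F OR F → false.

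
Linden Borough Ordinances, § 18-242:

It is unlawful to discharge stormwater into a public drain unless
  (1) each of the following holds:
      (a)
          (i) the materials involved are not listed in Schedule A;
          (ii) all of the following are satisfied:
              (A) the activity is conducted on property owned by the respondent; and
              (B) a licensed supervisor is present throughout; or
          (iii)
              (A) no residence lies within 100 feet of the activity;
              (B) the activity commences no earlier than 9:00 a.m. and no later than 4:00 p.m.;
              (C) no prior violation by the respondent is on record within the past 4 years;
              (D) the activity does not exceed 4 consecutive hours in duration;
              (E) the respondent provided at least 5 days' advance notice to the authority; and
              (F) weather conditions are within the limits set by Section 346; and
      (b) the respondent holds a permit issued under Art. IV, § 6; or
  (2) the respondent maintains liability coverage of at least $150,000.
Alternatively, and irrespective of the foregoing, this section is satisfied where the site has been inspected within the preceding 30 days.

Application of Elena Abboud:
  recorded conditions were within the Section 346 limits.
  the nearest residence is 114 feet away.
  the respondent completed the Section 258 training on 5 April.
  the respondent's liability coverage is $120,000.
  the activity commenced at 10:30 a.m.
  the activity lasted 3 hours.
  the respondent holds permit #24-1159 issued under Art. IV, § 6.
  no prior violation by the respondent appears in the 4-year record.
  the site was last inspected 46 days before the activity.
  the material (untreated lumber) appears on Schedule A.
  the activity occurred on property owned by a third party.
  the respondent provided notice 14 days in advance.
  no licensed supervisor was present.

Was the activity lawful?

(i) not (Schedule A material) — fails.
(A) own property — fails.
(B) supervisor present — not met.
(ii): F AND F → false.
(A) no residence in 100 ft — satisfied.
(B) start within hours — holds.
(C) no prior violation — holds.
(D) ≤ 4 hrs duration — holds.
(E) ≥5 days' notice — holds.
(F) weather ok — met.
So (iii) is satisfied (T AND T AND T AND T AND T AND T).
(a): F OR F OR T → true.
(b) holds permit — satisfied.
(1) = T AND T = true.
(2) coverage ≥ $150,000 — fails.
Overall = T OR F = true.
Exception (site inspected) — not satisfied.
Result: main true OR exception false → true.

Yes — lawful.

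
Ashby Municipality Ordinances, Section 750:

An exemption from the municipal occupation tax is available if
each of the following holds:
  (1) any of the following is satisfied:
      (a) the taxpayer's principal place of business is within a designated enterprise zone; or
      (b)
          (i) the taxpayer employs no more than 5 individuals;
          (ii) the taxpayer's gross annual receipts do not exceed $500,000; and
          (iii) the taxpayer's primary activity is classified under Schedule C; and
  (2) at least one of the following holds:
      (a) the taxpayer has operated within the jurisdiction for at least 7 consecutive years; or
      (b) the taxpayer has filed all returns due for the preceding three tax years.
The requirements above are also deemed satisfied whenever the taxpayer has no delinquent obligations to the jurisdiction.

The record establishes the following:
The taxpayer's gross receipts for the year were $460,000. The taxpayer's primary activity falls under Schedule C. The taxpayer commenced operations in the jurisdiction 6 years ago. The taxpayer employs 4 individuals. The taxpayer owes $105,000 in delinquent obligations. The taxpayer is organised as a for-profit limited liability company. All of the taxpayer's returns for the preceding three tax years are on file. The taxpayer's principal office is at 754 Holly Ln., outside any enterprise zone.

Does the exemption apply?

Yes — exempt.

(a) in enterprise zone — not met.
(i) ≤ 5 employees — met.
(ii) receipts ≤ $500,000 — holds.
(iii) Schedule C activity — satisfied.
(b) = T AND T AND T = true.
(1): F OR T → true.
(a) ≥ 7 yrs in jurisdiction — not satisfied.
(b) returns current — holds.
So (2) is satisfied (F OR T).
Overall: T AND T → true.
Exception (no delinquency) — not satisfied.
Result: main true OR exception false → true.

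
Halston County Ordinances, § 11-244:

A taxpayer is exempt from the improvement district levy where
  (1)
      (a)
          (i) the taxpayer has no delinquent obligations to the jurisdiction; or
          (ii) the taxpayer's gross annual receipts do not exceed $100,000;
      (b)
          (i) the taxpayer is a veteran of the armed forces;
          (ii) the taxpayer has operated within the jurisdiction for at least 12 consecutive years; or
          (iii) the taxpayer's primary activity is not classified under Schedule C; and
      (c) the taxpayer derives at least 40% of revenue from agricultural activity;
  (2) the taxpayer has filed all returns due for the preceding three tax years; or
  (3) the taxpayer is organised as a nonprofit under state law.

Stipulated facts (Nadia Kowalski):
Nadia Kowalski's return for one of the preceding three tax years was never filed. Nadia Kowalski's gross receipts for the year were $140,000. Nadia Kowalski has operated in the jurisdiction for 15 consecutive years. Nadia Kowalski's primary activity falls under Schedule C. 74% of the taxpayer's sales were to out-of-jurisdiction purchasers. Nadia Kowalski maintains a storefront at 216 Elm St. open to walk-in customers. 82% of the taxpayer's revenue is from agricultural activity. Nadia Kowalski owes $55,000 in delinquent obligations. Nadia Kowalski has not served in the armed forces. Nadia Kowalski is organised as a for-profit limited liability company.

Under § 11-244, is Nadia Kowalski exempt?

(i) no delinquency — fails.
(ii) receipts ≤ $100,000 — not met.
(a): F OR F → false.
(i) veteran — not met.
(ii) ≥ 12 yrs in jurisdiction — holds.
(iii) not (Schedule C activity) — not met.
(b): F OR T OR F → true.
(c) ≥40% agricultural — satisfied.
So (1) is not satisfied (F AND T AND T).
(2) returns current — not met.
(3) nonprofit — not met.
Overall = F OR F OR F = false.

No — not exempt.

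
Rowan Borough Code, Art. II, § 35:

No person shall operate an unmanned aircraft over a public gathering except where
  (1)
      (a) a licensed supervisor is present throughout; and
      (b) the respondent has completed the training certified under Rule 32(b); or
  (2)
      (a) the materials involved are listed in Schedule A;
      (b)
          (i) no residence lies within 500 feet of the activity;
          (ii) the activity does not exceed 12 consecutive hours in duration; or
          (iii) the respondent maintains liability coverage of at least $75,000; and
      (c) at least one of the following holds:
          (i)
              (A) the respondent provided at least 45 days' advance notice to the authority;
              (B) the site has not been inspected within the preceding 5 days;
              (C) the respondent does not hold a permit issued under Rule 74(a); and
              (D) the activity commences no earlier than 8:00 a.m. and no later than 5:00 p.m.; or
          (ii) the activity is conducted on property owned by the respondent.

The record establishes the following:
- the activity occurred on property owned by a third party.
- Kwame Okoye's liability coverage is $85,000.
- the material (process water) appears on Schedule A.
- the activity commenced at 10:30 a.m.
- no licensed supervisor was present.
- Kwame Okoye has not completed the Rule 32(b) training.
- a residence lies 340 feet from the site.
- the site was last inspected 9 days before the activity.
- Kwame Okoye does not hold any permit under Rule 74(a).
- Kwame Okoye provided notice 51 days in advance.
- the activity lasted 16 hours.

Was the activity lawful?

Yes — lawful.

(a) supervisor present — fails.
(b) training certified — fails.
(1): F AND F → false.
(a) Schedule A material — holds.
(i) no residence in 500 ft — not satisfied.
(ii) ≤ 12 hrs duration — not met.
(iii) coverage ≥ $75,000 — met.
(b): F OR F OR T → true.
(A) ≥45 days' notice — met.
(B) not (site inspected) — holds.
(C) not (holds permit) — holds.
(D) start within hours — met.
(i) = T AND T AND T AND T = true.
(ii) own property — not satisfied.
(c) = T OR F = true.
So (2) is satisfied (T AND T AND T).
So Overall is satisfied (F OR T).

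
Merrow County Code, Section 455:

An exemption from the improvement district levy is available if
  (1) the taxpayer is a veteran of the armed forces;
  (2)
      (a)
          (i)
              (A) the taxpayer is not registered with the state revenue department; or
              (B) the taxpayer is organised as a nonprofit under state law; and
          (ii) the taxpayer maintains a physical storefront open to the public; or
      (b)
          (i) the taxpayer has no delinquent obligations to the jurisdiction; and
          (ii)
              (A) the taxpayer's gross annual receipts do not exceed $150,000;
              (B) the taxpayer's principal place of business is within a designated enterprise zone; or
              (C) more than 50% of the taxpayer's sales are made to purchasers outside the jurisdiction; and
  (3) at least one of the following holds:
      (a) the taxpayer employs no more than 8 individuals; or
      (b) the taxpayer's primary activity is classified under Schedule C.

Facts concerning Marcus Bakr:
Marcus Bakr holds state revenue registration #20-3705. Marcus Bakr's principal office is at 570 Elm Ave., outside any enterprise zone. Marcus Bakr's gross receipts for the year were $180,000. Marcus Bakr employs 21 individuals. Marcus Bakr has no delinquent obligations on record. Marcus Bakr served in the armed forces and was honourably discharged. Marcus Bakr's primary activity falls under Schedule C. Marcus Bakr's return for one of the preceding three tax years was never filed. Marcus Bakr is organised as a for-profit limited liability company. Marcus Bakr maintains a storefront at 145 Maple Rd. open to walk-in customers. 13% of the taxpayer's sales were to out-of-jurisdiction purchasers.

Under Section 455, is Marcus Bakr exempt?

No — not exempt.

(1) veteran — met.
(A) not (state-registered) — not satisfied.
(B) nonprofit — not met.
(i) = F OR F = false.
(ii) has storefront — holds.
So (a) is not satisfied (F AND T).
(i) no delinquency — holds.
(A) receipts ≤ $150,000 — not met.
(B) in enterprise zone — fails.
(C) >50% out-of-jur. sales — not satisfied.
So (ii) is not satisfied (F OR F OR F).
So (b) is not satisfied (T AND F).
(2) = F OR F = false.
(a) ≤ 8 employees — not satisfied.
(b) Schedule C activity — holds.
(3): F OR T → true.
Overall = T AND F AND T = false.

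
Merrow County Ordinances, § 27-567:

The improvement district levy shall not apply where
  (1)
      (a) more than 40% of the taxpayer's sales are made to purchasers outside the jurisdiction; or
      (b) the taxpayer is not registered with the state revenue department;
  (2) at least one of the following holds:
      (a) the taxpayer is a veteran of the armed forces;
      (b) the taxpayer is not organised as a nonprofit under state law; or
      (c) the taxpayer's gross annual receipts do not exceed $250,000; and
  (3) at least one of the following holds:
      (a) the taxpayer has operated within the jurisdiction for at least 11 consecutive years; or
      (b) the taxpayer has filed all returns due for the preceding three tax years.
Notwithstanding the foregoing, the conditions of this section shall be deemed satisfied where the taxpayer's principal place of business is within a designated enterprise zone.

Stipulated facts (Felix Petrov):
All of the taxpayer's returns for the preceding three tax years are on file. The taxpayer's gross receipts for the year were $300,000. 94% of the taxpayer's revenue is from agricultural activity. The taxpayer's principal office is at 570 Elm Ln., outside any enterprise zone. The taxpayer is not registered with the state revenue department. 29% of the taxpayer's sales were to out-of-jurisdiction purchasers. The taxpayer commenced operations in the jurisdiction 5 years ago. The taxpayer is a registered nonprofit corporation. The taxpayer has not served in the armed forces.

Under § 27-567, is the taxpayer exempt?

No — not exempt.

(a) >40% out-of-jur. sales — not met.
(b) not (state-registered) — holds.
(1) = F OR T = true.
(a) veteran — fails.
(b) not (nonprofit) — fails.
(c) receipts ≤ $250,000 — fails.
(2): F OR F OR F → false.
(a) ≥ 11 yrs in jurisdiction — not met.
(b) returns current — met.
(3) = F OR T = true.
Overall = T AND F AND T = false.
Exception (in enterprise zone) — not satisfied.
Result: main false OR exception false → false.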